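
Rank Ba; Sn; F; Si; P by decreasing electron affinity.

F is in period 2, group 17; Si is in period 3, group 14; P is in period 3, group 15; Sn is in period 5, group 14; Ba is in period 6, group 2.
Atoms with high Z_eff and room in the valence shell (especially the halogens) have the most exothermic electron affinities.
These span different periods and groups, so the two trends combine.
P > Ba: both effects reinforce here, so P is clearly the higher of the two.
Sn > P: this pair runs against the simple trend — see the exception note.
Si > Sn: they share group 14; the group trend gives Si the larger value.
F > Si: relative to Si, both the across-period and down-group shifts push F's electron affinity up.
Note the exception: Sn has a higher electron affinity than P, contrary to the simple trend — adding an electron to P's half-filled np³ subshell costs electron-pairing energy.
Note the exception: Si has a higher electron affinity than P, contrary to the simple trend — adding an electron to P's half-filled 3p³ is unfavourable, so Si (3p²) has the more exothermic EA.
Tabulated electron affinity (kJ/mol): F 328, Si 134, P 72, Sn 107, Ba 14.
So from highest to lowest: F > Si > Sn > P > Ba.

F, Si, Sn, P, Ba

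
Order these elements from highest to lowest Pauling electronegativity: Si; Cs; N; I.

Electronegativity increases across a period and decreases down a group, tracking effective nuclear charge and atomic size.
Here both period and group differ, so the two effects have to be weighed against each other.
Si > Cs: relative to Cs, both the across-period and down-group shifts push Si's electronegativity up.
I > Si: period and group pull opposite ways; the across-period shift dominates (2.66 vs 1.90).
N > I: the two effects oppose for this pair; the down-group effect wins (3.04 vs 2.66).
Approximate values (Pauling): N 3.04, Si 1.90, I 2.66, Cs 0.79.
So from highest to lowest: N > I > Si > Cs.

N > I > Si > Cs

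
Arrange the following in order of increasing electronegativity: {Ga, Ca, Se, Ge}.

Ca < Ga < Ge < Se

Ca is in period 4, group 2; Ga is in period 4, group 13; Ge is in period 4, group 14; Se is in period 4, group 16.
Smaller atoms with higher effective nuclear charge are more electronegative.
All lie in period 4, so electronegativity increases left to right.
So from lowest to highest: Ca < Ga < Ge < Se.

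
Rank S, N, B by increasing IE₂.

S < B < N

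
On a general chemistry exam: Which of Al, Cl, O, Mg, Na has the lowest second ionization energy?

Mg

IE_2 is the cost of taking one more electron from the +1 cation: Al⁺ still has 2 valence electrons; Cl⁺ still has 6 valence electrons; O⁺ still has 5 valence electrons; Mg⁺ still has 1 valence electron; Na⁺ is the bare [Ne] core.
Breaking into a closed-shell core is much more expensive than removing a leftover valence electron — Na has the largest IE_2 here.
Valence configurations: Al⁺ [Ne]3s², Cl⁺ [Ne]3s²3p⁴, O⁺ [He]2s²2p³, Mg⁺ [Ne]3s¹.
Approximate IE_2 values (kJ/mol): Al 1817, Cl 2298, O 3388, Mg 1451, Na 4562.
Overall IE_2 order: Mg < Al < Cl < O < Na.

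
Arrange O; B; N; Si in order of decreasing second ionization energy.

Consider each +1 ion: O⁺ still has 5 valence electrons; B⁺ still has 2 valence electrons; N⁺ still has 4 valence electrons; Si⁺ still has 3 valence electrons.
All are still removing valence electrons, so compare the +1 ions as you would atoms: IE_2 generally rises across a period (higher Z_eff) and falls down a group (larger shell), subject to the usual subshell exceptions.
Valence configurations: O⁺ [He]2s²2p³, B⁺ [He]2s², N⁺ [He]2s²2p², Si⁺ [Ne]3s²3p¹.
Tabulated IE_2 (kJ/mol): O 3388, B 2427, N 2856, Si 1577.
Putting it together, IE_2: Si < B < N < O.

O, N, B, Si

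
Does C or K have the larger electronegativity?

C is in period 2, group 14; K is in period 4, group 1.
Atoms toward the upper right of the periodic table pull bonding electrons most strongly.
These span different periods and groups, so the two trends combine.
C > K: both effects reinforce here, so C is clearly the higher of the two.
Tabulated electronegativity (Pauling): C 2.55, K 0.82.
So C has the larger electronegativity (C > K).

C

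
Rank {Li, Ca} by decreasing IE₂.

Li, Ca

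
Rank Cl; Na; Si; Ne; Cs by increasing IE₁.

Cs, Na, Si, Cl, Ne

Ne is in period 2, group 18; Na is in period 3, group 1; Si is in period 3, group 14; Cl is in period 3, group 17; Cs is in period 6, group 1.
Across a period the outer electron is held more tightly (higher IE₁); down a group it sits in a higher shell, more shielded, and comes off more easily.
These span different periods and groups, so the two trends combine.
Na > Cs: they share group 1; the group trend gives Na the larger value.
Si > Na: Si lies to the right of Na in period 3, so the across-period effect alone puts Si higher.
Cl > Si: both are in period 3; the period trend gives Cl the larger value.
Ne > Cl: relative to Cl, both the across-period and down-group shifts push Ne's first ionization energy up.
Approximate values (kJ/mol): Ne 2081, Na 496, Si 786, Cl 1251, Cs 376.
So from lowest to highest: Cs < Na < Si < Cl < Ne.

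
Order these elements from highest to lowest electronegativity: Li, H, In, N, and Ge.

N > H > Ge > In > Li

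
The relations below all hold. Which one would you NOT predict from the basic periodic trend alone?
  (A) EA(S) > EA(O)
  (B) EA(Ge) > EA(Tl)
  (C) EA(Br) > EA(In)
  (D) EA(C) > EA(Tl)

The general trend: electron affinity increases across a period and decreases down a group.
(A) S (period 3, group 16) vs O (period 2, group 16): the stated order contradicts the simple trend.
(B) Ge (period 4, group 14) vs Tl (period 6, group 13): the stated order agrees with the simple trend.
(C) Br (period 4, group 17) vs In (period 5, group 13): the stated order agrees with the simple trend.
(D) C (period 2, group 14) vs Tl (period 6, group 13): the stated order agrees with the simple trend.
The exception is (A): the compact 2p subshell of O repels the added electron more than S's larger 3p does.

(A)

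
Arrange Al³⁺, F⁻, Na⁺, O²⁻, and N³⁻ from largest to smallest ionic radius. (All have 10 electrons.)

All of these have 10 electrons, so size is governed by nuclear charge alone: the more protons, the stronger the pull on the same electron cloud, and the smaller the ion.
Nuclear charges: Al³⁺ (Z=13), Na⁺ (Z=11), F⁻ (Z=9), O²⁻ (Z=8), N³⁻ (Z=7).
Largest to smallest: N³⁻ > O²⁻ > F⁻ > Na⁺ > Al³⁺.

N³⁻ > O²⁻ > F⁻ > Na⁺ > Al³⁺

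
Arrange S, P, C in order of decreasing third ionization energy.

After 2 electrons have been removed, what remains? S²⁺ still has 4 valence electrons; P²⁺ still has 3 valence electrons; C²⁺ still has 2 valence electrons.
All are still removing valence electrons, so compare the +2 ions as you would atoms: IE_3 generally rises across a period (higher Z_eff) and falls down a group (larger shell), subject to the usual subshell exceptions.
Valence configurations: S²⁺ [Ne]3s²3p², P²⁺ [Ne]3s²3p¹, C²⁺ [He]2s².
Approximate IE_3 values (kJ/mol): S 3357, P 2914, C 4620.
So the third ionization energies run P < S < C.

C > S > P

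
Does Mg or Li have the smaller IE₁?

Li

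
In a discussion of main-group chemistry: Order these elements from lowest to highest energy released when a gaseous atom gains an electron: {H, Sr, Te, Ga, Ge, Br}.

Sr < Ga < H < Ge < Te < Br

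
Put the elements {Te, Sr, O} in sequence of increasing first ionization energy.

O is in period 2, group 16; Sr is in period 5, group 2; Te is in period 5, group 16.
First ionization energy rises across a period (greater Z_eff holds electrons more tightly) and falls down a group (valence electrons are farther from the nucleus).
Neither a single period nor a single group — weigh both effects.
Te > Sr: Te lies to the right of Sr in period 5, so the across-period effect alone puts Te higher.
O > Te: they share group 16; the group trend gives O the larger value.
For reference (kJ/mol): O 1314, Sr 550, Te 869.
So from lowest to highest: Sr < Te < O.

Sr, Te, O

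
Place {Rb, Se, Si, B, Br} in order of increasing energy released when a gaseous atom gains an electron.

B, Rb, Si, Se, Br

Adding an electron releases more energy for atoms nearer the top right (short of the noble gases).
Here both period and group differ, so the two effects have to be weighed against each other.
Rb > B: this pair runs against the simple trend — see the exception note.
Si > Rb: both effects reinforce here, so Si is clearly the higher of the two.
Se > Si: the two effects oppose for this pair; the across-period effect wins (195 vs 134 kJ/mol).
Br > Se: both are in period 4; the period trend gives Br the larger value.
Note the exception: Rb has a higher electron affinity than B, contrary to the simple trend — B's ns²np¹ configuration gives only a small electron affinity — the sparsely filled np subshell binds an added electron weakly.
For reference (kJ/mol): B 27, Si 134, Se 195, Br 325, Rb 47.
So from lowest to highest: B < Rb < Si < Se < Br.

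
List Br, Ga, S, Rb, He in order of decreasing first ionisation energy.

IE₁ increases left→right with effective nuclear charge and decreases top→bottom as the valence shell moves farther out.
These span different periods and groups, so the two trends combine.
Ga > Rb: relative to Rb, both the across-period and down-group shifts push Ga's first ionization energy up.
S > Ga: both effects reinforce here, so S is clearly the higher of the two.
Br > S: period and group pull opposite ways; the across-period shift dominates (1140 vs 1000 kJ/mol).
He > Br: both effects reinforce here, so He is clearly the higher of the two.
For reference (kJ/mol): He 2372, S 1000, Ga 579, Br 1140, Rb 403.
So from highest to lowest: He > Br > S > Ga > Rb.

He, Br, S, Ga, Rb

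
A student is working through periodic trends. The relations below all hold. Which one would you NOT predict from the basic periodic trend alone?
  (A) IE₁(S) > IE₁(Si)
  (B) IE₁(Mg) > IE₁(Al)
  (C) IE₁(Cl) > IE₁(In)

The general trend: IE₁ increases across a period and decreases down a group.
(A) S (period 3, group 16) vs Si (period 3, group 14): the stated order agrees with the simple trend.
(B) Mg (period 3, group 2) vs Al (period 3, group 13): the stated order contradicts the simple trend.
(C) Cl (period 3, group 17) vs In (period 5, group 13): the stated order agrees with the simple trend.
The exception is (B): Al's single 3p electron is easier to remove than one from Mg's filled 3s².

(B)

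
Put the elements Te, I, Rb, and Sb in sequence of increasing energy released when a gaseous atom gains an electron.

Rb is in period 5, group 1; Sb is in period 5, group 15; Te is in period 5, group 16; I is in period 5, group 17.
Adding an electron releases more energy for atoms nearer the top right (short of the noble gases).
All lie in period 5, so electron affinity increases left to right.
So from lowest to highest: Rb < Sb < Te < I.

Rb < Sb < Te < I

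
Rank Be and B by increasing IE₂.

Be < B

After 1 electron has been removed, what remains? Be⁺ still has 1 valence electron; B⁺ still has 2 valence electrons.
All are still removing valence electrons, so compare the +1 ions as you would atoms: IE_2 generally rises across a period (higher Z_eff) and falls down a group (larger shell), subject to the usual subshell exceptions.
Valence configurations: Be⁺ [He]2s¹, B⁺ [He]2s².
Tabulated IE_2 (kJ/mol): Be 1757, B 2427.
Overall IE_2 order: Be < B.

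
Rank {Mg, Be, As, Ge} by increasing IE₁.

Mg < Ge < Be < As

Be is in period 2, group 2; Mg is in period 3, group 2; Ge is in period 4, group 14; As is in period 4, group 15.
IE₁ increases left→right with effective nuclear charge and decreases top→bottom as the valence shell moves farther out.
Here both period and group differ, so the two effects have to be weighed against each other.
Ge > Mg: period and group pull opposite ways; the across-period shift dominates (762 vs 738 kJ/mol).
Be > Ge: the two effects oppose for this pair; the down-group effect wins (900 vs 762 kJ/mol).
As > Be: period and group pull opposite ways; the across-period shift dominates (947 vs 900 kJ/mol).
Tabulated first ionization energy (kJ/mol): Be 900, Mg 738, Ge 762, As 947.
So from lowest to highest: Mg < Ge < Be < As.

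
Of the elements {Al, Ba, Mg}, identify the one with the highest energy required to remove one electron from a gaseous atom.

Mg is in period 3, group 2; Al is in period 3, group 13; Ba is in period 6, group 2.
Removing the outermost electron gets harder across a period and easier down a group.
Here both period and group differ, so the two effects have to be weighed against each other.
Al > Ba: both effects reinforce here, so Al is clearly the higher of the two.
Mg > Al: this pair runs against the simple trend — see the exception note.
Note the exception: Mg has a higher first ionization energy than Al, contrary to the simple trend — Al's single 3p electron is easier to remove than one from Mg's filled 3s².
Approximate values (kJ/mol): Mg 738, Al 578, Ba 503.
The highest energy required to remove one electron from a gaseous atom among these belongs to Mg.

Mg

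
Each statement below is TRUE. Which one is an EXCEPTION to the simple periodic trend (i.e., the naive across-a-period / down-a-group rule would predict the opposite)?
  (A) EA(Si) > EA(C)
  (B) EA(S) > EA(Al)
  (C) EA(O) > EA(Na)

The general trend: electron affinity increases across a period and decreases down a group.
(A) Si (period 3, group 14) vs C (period 2, group 14): the stated order contradicts the simple trend.
(B) S (period 3, group 16) vs Al (period 3, group 13): the stated order agrees with the simple trend.
(C) O (period 2, group 16) vs Na (period 3, group 1): the stated order agrees with the simple trend.
The exception is (A): Si's larger, more diffuse 3p orbitals accept an added electron slightly more readily than C's compact 2p.

(A)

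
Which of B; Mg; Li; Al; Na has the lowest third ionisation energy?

IE_3 is the cost of taking one more electron from the +2 cation: B²⁺ still has 1 valence electron; Mg²⁺ is the bare [Ne] core; Li²⁺ is already 1 electron into the core; Al²⁺ still has 1 valence electron; Na²⁺ is already 1 electron into the core.
Breaking into a closed-shell core is much more expensive than removing a leftover valence electron — Na, Mg and Li have the largest IE_3 here.
Valence configurations: B²⁺ [He]2s¹, Al²⁺ [Ne]3s¹.
Tabulated IE_3 (kJ/mol): B 3660, Mg 7733, Li 11815, Al 2745, Na 6910.
Hence IE_3: Al < B < Na < Mg < Li.

Al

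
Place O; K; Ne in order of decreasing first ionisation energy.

O is in period 2, group 16; Ne is in period 2, group 18; K is in period 4, group 1.
Across a period the outer electron is held more tightly (higher IE₁); down a group it sits in a higher shell, more shielded, and comes off more easily.
Here both period and group differ, so the two effects have to be weighed against each other.
O > K: relative to K, both the across-period and down-group shifts push O's first ionization energy up.
Ne > O: Ne lies to the right of O in period 2, so the across-period effect alone puts Ne higher.
Tabulated first ionization energy (kJ/mol): O 1314, Ne 2081, K 419.
So from highest to lowest: Ne > O > K.

Ne, O, K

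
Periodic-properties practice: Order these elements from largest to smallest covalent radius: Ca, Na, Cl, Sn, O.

O is in period 2, group 16; Na is in period 3, group 1; Cl is in period 3, group 17; Ca is in period 4, group 2; Sn is in period 5, group 14.
Across a period the added protons contract the valence shell; down a group each new principal shell makes the atom larger.
These span different periods and groups, so the two trends combine.
Cl > O: the two effects oppose for this pair; the down-group effect wins (99 vs 63 pm).
Sn > Cl: relative to Cl, both the across-period and down-group shifts push Sn's atomic radius up.
Na > Sn: period and group pull opposite ways; the across-period shift dominates (155 vs 140 pm).
Ca > Na: period and group pull opposite ways; the down-group shift dominates (171 vs 155 pm).
Tabulated atomic radius (pm): O 63, Na 155, Cl 99, Ca 171, Sn 140.
So from largest to smallest: Ca > Na > Sn > Cl > O.

Ca > Na > Sn > Cl > O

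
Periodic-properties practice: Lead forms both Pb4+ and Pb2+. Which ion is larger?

Both ions have Z = 82 protons, but Pb4+ has lost more electrons, so its remaining electrons feel a larger effective nuclear charge per electron and are pulled in more tightly.
Higher positive charge → smaller ion, so Pb2+ > Pb4+.

Pb2+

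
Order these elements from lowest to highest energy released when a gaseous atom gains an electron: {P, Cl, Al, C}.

C is in period 2, group 14; Al is in period 3, group 13; P is in period 3, group 15; Cl is in period 3, group 17.
EA tends to increase across a period and decrease down a group, though the pattern is less regular than for IE or radius.
Neither a single period nor a single group — weigh both effects.
P > Al: P lies to the right of Al in period 3, so the across-period effect alone puts P higher.
C > P: the two effects oppose for this pair; the down-group effect wins (122 vs 72 kJ/mol).
Cl > C: period and group pull opposite ways; the across-period shift dominates (349 vs 122 kJ/mol).
For reference (kJ/mol): C 122, Al 42, P 72, Cl 349.
So from lowest to highest: Al < P < C < Cl.

Al < P < C < Cl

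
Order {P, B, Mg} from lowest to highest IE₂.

Mg < P < B

After 1 electron has been removed, what remains? P⁺ still has 4 valence electrons; B⁺ still has 2 valence electrons; Mg⁺ still has 1 valence electron.
All are still removing valence electrons, so compare the +1 ions as you would atoms: IE_2 generally rises across a period (higher Z_eff) and falls down a group (larger shell), subject to the usual subshell exceptions.
Valence configurations: P⁺ [Ne]3s²3p², B⁺ [He]2s², Mg⁺ [Ne]3s¹.
Approximate IE_2 values (kJ/mol): P 1907, B 2427, Mg 1451.
Overall IE_2 order: Mg < P < B.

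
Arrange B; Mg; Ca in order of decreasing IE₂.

B, Mg, Ca

IE_2 is the cost of taking one more electron from the +1 cation: B⁺ still has 2 valence electrons; Mg⁺ still has 1 valence electron; Ca⁺ still has 1 valence electron.
All are still removing valence electrons, so compare the +1 ions as you would atoms: IE_2 generally rises across a period (higher Z_eff) and falls down a group (larger shell), subject to the usual subshell exceptions.
Valence configurations: B⁺ [He]2s², Mg⁺ [Ne]3s¹, Ca⁺ [Ar]4s¹.
Approximate IE_2 values (kJ/mol): B 2427, Mg 1451, Ca 1145.
Overall IE_2 order: Ca < Mg < B.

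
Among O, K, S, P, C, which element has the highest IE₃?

O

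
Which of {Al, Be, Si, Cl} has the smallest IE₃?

Consider each +2 ion: Al²⁺ still has 1 valence electron; Be²⁺ is the bare [He] core; Si²⁺ still has 2 valence electrons; Cl²⁺ still has 5 valence electrons.
Breaking into a closed-shell core is much more expensive than removing a leftover valence electron — Be has the largest IE_3 here.
Valence configurations: Al²⁺ [Ne]3s¹, Si²⁺ [Ne]3s², Cl²⁺ [Ne]3s²3p³.
The numbers (kJ/mol): Al 2745, Be 14849, Si 3232, Cl 3822.
Putting it together, IE_3: Al < Si < Cl < Be.

Al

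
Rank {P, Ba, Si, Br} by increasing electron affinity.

Atoms with high Z_eff and room in the valence shell (especially the halogens) have the most exothermic electron affinities.
These span different periods and groups, so the two trends combine.
P > Ba: both effects reinforce here, so P is clearly the higher of the two.
Si > P: this pair runs against the simple trend — see the exception note.
Br > Si: period and group pull opposite ways; the across-period shift dominates (325 vs 134 kJ/mol).
Note the exception: Si has a higher electron affinity than P, contrary to the simple trend — adding an electron to P's half-filled 3p³ is unfavourable, so Si (3p²) has the more exothermic EA.
Approximate values (kJ/mol): Si 134, P 72, Br 325, Ba 14.
So from lowest to highest: Ba < P < Si < Br.

Ba, P, Si, Br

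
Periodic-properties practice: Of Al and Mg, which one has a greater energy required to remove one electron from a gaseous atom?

Mg

Removing the outermost electron gets harder across a period and easier down a group.
All lie in period 3; the across-period trend (first ionization energy increases left to right) applies, with the exception below.
Note the exception: Mg has a higher first ionization energy than Al, contrary to the simple trend — Al's single 3p electron is easier to remove than one from Mg's filled 3s².
Approximate values (kJ/mol): Mg 738, Al 578.
So Mg has the greater energy required to remove one electron from a gaseous atom (Mg > Al).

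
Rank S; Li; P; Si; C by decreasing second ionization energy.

Li, C, S, P, Si

The second ionization energy removes an electron from the +1 ion. For each element: S⁺ still has 5 valence electrons; Li⁺ is the bare [He] core; P⁺ still has 4 valence electrons; Si⁺ still has 3 valence electrons; C⁺ still has 3 valence electrons.
Core electrons are held far more tightly than valence electrons, so Li tops the IE_2 order.
Valence configurations: S⁺ [Ne]3s²3p³, P⁺ [Ne]3s²3p², Si⁺ [Ne]3s²3p¹, C⁺ [He]2s²2p¹.
Approximate IE_2 values (kJ/mol): S 2252, Li 7298, P 1907, Si 1577, C 2353.
Overall IE_2 order: Si < P < S < C < Li.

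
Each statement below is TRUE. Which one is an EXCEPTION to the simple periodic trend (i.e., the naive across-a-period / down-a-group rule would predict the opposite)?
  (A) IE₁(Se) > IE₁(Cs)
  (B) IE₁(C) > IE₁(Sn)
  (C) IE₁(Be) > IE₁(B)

(C)

The general trend: first ionization energy increases across a period and decreases down a group.
(A) Se (period 4, group 16) vs Cs (period 6, group 1): the stated order agrees with the simple trend.
(B) C (period 2, group 14) vs Sn (period 5, group 14): the stated order agrees with the simple trend.
(C) Be (period 2, group 2) vs B (period 2, group 13): the stated order contradicts the simple trend.
The exception is (C): removing B's lone 2p electron is easier than breaking Be's filled 2s².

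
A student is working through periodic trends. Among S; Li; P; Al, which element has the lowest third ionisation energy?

Consider each +2 ion: S²⁺ still has 4 valence electrons; Li²⁺ is already 1 electron into the core; P²⁺ still has 3 valence electrons; Al²⁺ still has 1 valence electron.
Core electrons are held far more tightly than valence electrons, so Li tops the IE_3 order.
Valence configurations: S²⁺ [Ne]3s²3p², P²⁺ [Ne]3s²3p¹, Al²⁺ [Ne]3s¹.
Tabulated IE_3 (kJ/mol): S 3357, Li 11815, P 2914, Al 2745.
Overall IE_3 order: Al < P < S < Li.

Al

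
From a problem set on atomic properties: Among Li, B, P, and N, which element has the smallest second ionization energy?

P

IE_2 is the cost of taking one more electron from the +1 cation: Li⁺ is the bare [He] core; B⁺ still has 2 valence electrons; P⁺ still has 4 valence electrons; N⁺ still has 4 valence electrons.
Core electrons are held far more tightly than valence electrons, so Li tops the IE_2 order.
Valence configurations: B⁺ [He]2s², P⁺ [Ne]3s²3p², N⁺ [He]2s²2p².
Approximate IE_2 values (kJ/mol): Li 7298, B 2427, P 1907, N 2856.
Hence IE_2: P < B < N < Li.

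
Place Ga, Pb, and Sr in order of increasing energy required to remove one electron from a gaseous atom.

Sr < Ga < Pb

Ga is in period 4, group 13; Sr is in period 5, group 2; Pb is in period 6, group 14.
Removing the outermost electron gets harder across a period and easier down a group.
Here both period and group differ, so the two effects have to be weighed against each other.
Ga > Sr: relative to Sr, both the across-period and down-group shifts push Ga's first ionization energy up.
Pb > Ga: the two effects oppose for this pair; the across-period effect wins (716 vs 579 kJ/mol).
Tabulated first ionization energy (kJ/mol): Ga 579, Sr 550, Pb 716.
So from lowest to highest: Sr < Ga < Pb.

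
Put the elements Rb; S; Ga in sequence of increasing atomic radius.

S < Ga < Rb

Moving right in a period, electrons are added to the same shell under a stronger nuclear pull, so atoms get smaller; moving down, a new shell is opened and atoms get larger.
Here both period and group differ, so the two effects have to be weighed against each other.
Ga > S: both effects reinforce here, so Ga is clearly the larger of the two.
Rb > Ga: both effects reinforce here, so Rb is clearly the larger of the two.
Approximate values (pm): S 103, Ga 124, Rb 210.
So from smallest to largest: S < Ga < Rb.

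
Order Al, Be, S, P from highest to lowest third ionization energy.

IE_3 is the cost of taking one more electron from the +2 cation: Al²⁺ still has 1 valence electron; Be²⁺ is the bare [He] core; S²⁺ still has 4 valence electrons; P²⁺ still has 3 valence electrons.
Pulling an electron out of a noble-gas core costs far more than removing a remaining valence electron, so Be sits at the high end of IE_3.
Valence configurations: Al²⁺ [Ne]3s¹, S²⁺ [Ne]3s²3p², P²⁺ [Ne]3s²3p¹.
Approximate IE_3 values (kJ/mol): Al 2745, Be 14849, S 3357, P 2914.
Overall IE_3 order: Al < P < S < Be.

Be, S, P, Al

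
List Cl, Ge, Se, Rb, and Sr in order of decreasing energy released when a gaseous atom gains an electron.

Cl is in period 3, group 17; Ge is in period 4, group 14; Se is in period 4, group 16; Rb is in period 5, group 1; Sr is in period 5, group 2.
Electron affinity generally becomes more exothermic across a period toward the halogens and less exothermic down a group.
These span different periods and groups, so the two trends combine.
Rb > Sr: this pair runs against the simple trend — see the exception note.
Ge > Rb: both effects reinforce here, so Ge is clearly the higher of the two.
Se > Ge: Se lies to the right of Ge in period 4, so the across-period effect alone puts Se higher.
Cl > Se: relative to Se, both the across-period and down-group shifts push Cl's electron affinity up.
Note the exception: Rb has a higher electron affinity than Sr, contrary to the simple trend — adding an electron to Sr (ns²) has to open a new, higher-energy np subshell, which is unfavourable.
For reference (kJ/mol): Cl 349, Ge 119, Se 195, Rb 47, Sr 5.
So from highest to lowest: Cl > Se > Ge > Rb > Sr.

Cl > Se > Ge > Rb > Sr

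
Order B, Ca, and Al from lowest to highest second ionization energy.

Consider each +1 ion: B⁺ still has 2 valence electrons; Ca⁺ still has 1 valence electron; Al⁺ still has 2 valence electrons.
All are still removing valence electrons, so compare the +1 ions as you would atoms: IE_2 generally rises across a period (higher Z_eff) and falls down a group (larger shell), subject to the usual subshell exceptions.
Valence configurations: B⁺ [He]2s², Ca⁺ [Ar]4s¹, Al⁺ [Ne]3s².
Tabulated IE_2 (kJ/mol): B 2427, Ca 1145, Al 1817.
Overall IE_2 order: Ca < Al < B.

Ca < Al < B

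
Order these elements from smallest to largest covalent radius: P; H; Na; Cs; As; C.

H, C, P, As, Na, Cs

H is in period 1, group 1; C is in period 2, group 14; Na is in period 3, group 1; P is in period 3, group 15; As is in period 4, group 15; Cs is in period 6, group 1.
Across a period the added protons contract the valence shell; down a group each new principal shell makes the atom larger.
Neither a single period nor a single group — weigh both effects.
C > H: period and group pull opposite ways; the down-group shift dominates (75 vs 32 pm).
P > C: the two effects oppose for this pair; the down-group effect wins (111 vs 75 pm).
As > P: they share group 15; the group trend gives As the larger value.
Na > As: period and group pull opposite ways; the across-period shift dominates (155 vs 121 pm).
Cs > Na: Cs sits below Na in group 1, so the down-group effect alone puts Cs larger.
Tabulated atomic radius (pm): H 32, C 75, Na 155, P 111, As 121, Cs 232.
So from smallest to largest: H < C < P < As < Na < Cs.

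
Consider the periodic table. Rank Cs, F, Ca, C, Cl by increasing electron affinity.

Ca < Cs < C < F < Cl

Electron affinity generally becomes more exothermic across a period toward the halogens and less exothermic down a group.
Neither a single period nor a single group — weigh both effects.
Cs > Ca: this pair runs against the simple trend — see the exception note.
C > Cs: both effects reinforce here, so C is clearly the higher of the two.
F > C: F lies to the right of C in period 2, so the across-period effect alone puts F higher.
Cl > F: this pair runs against the simple trend — see the exception note.
Note the exception: Cs has a higher electron affinity than Ca, contrary to the simple trend — adding an electron to Ca (ns²) has to open a new, higher-energy np subshell, which is unfavourable.
Note the exception: Cl has a higher electron affinity than F, contrary to the simple trend — F's small 2p subshell makes the incoming electron feel strong e⁻–e⁻ repulsion, so Cl actually releases more energy on gaining an electron.
For reference (kJ/mol): C 122, F 328, Cl 349, Ca 2, Cs 46.
So from lowest to highest: Ca < Cs < C < F < Cl.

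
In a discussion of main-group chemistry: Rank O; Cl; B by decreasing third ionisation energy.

O, Cl, B

Consider each +2 ion: O²⁺ still has 4 valence electrons; Cl²⁺ still has 5 valence electrons; B²⁺ still has 1 valence electron.
All are still removing valence electrons, so compare the +2 ions as you would atoms: IE_3 generally rises across a period (higher Z_eff) and falls down a group (larger shell), subject to the usual subshell exceptions.
Valence configurations: O²⁺ [He]2s²2p², Cl²⁺ [Ne]3s²3p³, B²⁺ [He]2s¹.
The numbers (kJ/mol): O 5300, Cl 3822, B 3660.
Overall IE_3 order: B < Cl < O.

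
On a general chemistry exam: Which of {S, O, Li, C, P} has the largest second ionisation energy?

Li

The second ionization energy removes an electron from the +1 ion. For each element: S⁺ still has 5 valence electrons; O⁺ still has 5 valence electrons; Li⁺ is the bare [He] core; C⁺ still has 3 valence electrons; P⁺ still has 4 valence electrons.
Breaking into a closed-shell core is much more expensive than removing a leftover valence electron — Li has the largest IE_2 here.
Valence configurations: S⁺ [Ne]3s²3p³, O⁺ [He]2s²2p³, C⁺ [He]2s²2p¹, P⁺ [Ne]3s²3p².
Tabulated IE_2 (kJ/mol): S 2252, O 3388, Li 7298, C 2353, P 1907.
Overall IE_2 order: P < S < C < O < Li.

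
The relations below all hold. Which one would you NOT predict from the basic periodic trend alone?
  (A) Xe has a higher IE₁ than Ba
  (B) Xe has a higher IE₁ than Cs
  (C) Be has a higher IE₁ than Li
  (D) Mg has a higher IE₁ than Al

The general trend: IE₁ increases across a period and decreases down a group.
(A) Xe (period 5, group 18) vs Ba (period 6, group 2): the stated order agrees with the simple trend.
(B) Xe (period 5, group 18) vs Cs (period 6, group 1): the stated order agrees with the simple trend.
(C) Be (period 2, group 2) vs Li (period 2, group 1): the stated order agrees with the simple trend.
(D) Mg (period 3, group 2) vs Al (period 3, group 13): the stated order contradicts the simple trend.
The exception is (D): Al's single 3p electron is easier to remove than one from Mg's filled 3s².

(D)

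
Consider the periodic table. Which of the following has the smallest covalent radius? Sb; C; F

C is in period 2, group 14; F is in period 2, group 17; Sb is in period 5, group 15.
Radius decreases left→right (rising Z_eff, same n) and increases top→bottom (higher n).
These span different periods and groups, so the two trends combine.
C > F: both are in period 2; the period trend gives C the larger value.
Sb > C: the two effects oppose for this pair; the down-group effect wins (140 vs 75 pm).
Tabulated atomic radius (pm): C 75, F 64, Sb 140.
The smallest covalent radius among these belongs to F.

F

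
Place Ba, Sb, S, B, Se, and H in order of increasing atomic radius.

H is in period 1, group 1; B is in period 2, group 13; S is in period 3, group 16; Se is in period 4, group 16; Sb is in period 5, group 15; Ba is in period 6, group 2.
Radius decreases left→right (rising Z_eff, same n) and increases top→bottom (higher n).
Neither a single period nor a single group — weigh both effects.
B > H: period and group pull opposite ways; the down-group shift dominates (85 vs 32 pm).
S > B: period and group pull opposite ways; the down-group shift dominates (103 vs 85 pm).
Se > S: Se sits below S in group 16, so the down-group effect alone puts Se larger.
Sb > Se: relative to Se, both the across-period and down-group shifts push Sb's atomic radius up.
Ba > Sb: both effects reinforce here, so Ba is clearly the larger of the two.
Tabulated atomic radius (pm): H 32, B 85, S 103, Se 116, Sb 140, Ba 196.
So from smallest to largest: H < B < S < Se < Sb < Ba.

H < B < S < Se < Sb < Ba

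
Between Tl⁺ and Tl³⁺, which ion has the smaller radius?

Both ions have Z = 81 protons, but Tl³⁺ has lost more electrons, so its remaining electrons feel a larger effective nuclear charge per electron and are pulled in more tightly.
Higher positive charge → smaller ion, so Tl⁺ > Tl³⁺.

Tl³⁺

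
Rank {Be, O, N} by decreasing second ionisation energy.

O > N > Be

Consider each +1 ion: Be⁺ still has 1 valence electron; O⁺ still has 5 valence electrons; N⁺ still has 4 valence electrons.
All are still removing valence electrons, so compare the +1 ions as you would atoms: IE_2 generally rises across a period (higher Z_eff) and falls down a group (larger shell), subject to the usual subshell exceptions.
Valence configurations: Be⁺ [He]2s¹, O⁺ [He]2s²2p³, N⁺ [He]2s²2p².
The numbers (kJ/mol): Be 1757, O 3388, N 2856.
Hence IE_2: Be < N < O.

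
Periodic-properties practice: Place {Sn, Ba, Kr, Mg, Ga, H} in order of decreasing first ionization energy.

Kr > H > Mg > Sn > Ga > Ba

H is in period 1, group 1; Mg is in period 3, group 2; Ga is in period 4, group 13; Kr is in period 4, group 18; Sn is in period 5, group 14; Ba is in period 6, group 2.
First ionization energy rises across a period (greater Z_eff holds electrons more tightly) and falls down a group (valence electrons are farther from the nucleus).
These span different periods and groups, so the two trends combine.
Ga > Ba: both effects reinforce here, so Ga is clearly the higher of the two.
Sn > Ga: period and group pull opposite ways; the across-period shift dominates (709 vs 579 kJ/mol).
Mg > Sn: the two effects oppose for this pair; the down-group effect wins (738 vs 709 kJ/mol).
H > Mg: period and group pull opposite ways; the down-group shift dominates (1312 vs 738 kJ/mol).
Kr > H: the two effects oppose for this pair; the across-period effect wins (1351 vs 1312 kJ/mol).
Tabulated first ionization energy (kJ/mol): H 1312, Mg 738, Ga 579, Kr 1351, Sn 709, Ba 503.
So from highest to lowest: Kr > H > Mg > Sn > Ga > Ba.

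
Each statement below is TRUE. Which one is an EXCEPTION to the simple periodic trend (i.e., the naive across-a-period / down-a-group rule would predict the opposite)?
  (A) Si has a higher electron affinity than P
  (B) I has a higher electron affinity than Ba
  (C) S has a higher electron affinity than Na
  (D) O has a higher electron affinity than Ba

(A)

The general trend: electron affinity increases across a period and decreases down a group.
(A) Si (period 3, group 14) vs P (period 3, group 15): the stated order contradicts the simple trend.
(B) I (period 5, group 17) vs Ba (period 6, group 2): the stated order agrees with the simple trend.
(C) S (period 3, group 16) vs Na (period 3, group 1): the stated order agrees with the simple trend.
(D) O (period 2, group 16) vs Ba (period 6, group 2): the stated order agrees with the simple trend.
The exception is (A): adding an electron to P's half-filled 3p³ is unfavourable, so Si (3p²) has the more exothermic EA.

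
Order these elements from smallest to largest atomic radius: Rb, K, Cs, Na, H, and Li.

Moving right in a period, electrons are added to the same shell under a stronger nuclear pull, so atoms get smaller; moving down, a new shell is opened and atoms get larger.
All are in group 1, so atomic radius increases down the group.
So from smallest to largest: H < Li < Na < K < Rb < Cs.

H < Li < Na < K < Rb < Cs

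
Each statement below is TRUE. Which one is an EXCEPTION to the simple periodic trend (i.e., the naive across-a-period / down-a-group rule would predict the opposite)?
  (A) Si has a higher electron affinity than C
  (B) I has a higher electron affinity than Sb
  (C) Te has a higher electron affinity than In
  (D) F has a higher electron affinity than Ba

The general trend: electron affinity increases across a period and decreases down a group.
(A) Si (period 3, group 14) vs C (period 2, group 14): the stated order contradicts the simple trend.
(B) I (period 5, group 17) vs Sb (period 5, group 15): the stated order agrees with the simple trend.
(C) Te (period 5, group 16) vs In (period 5, group 13): the stated order agrees with the simple trend.
(D) F (period 2, group 17) vs Ba (period 6, group 2): the stated order agrees with the simple trend.
The exception is (A): Si's larger, more diffuse 3p orbitals accept an added electron slightly more readily than C's compact 2p.

(A)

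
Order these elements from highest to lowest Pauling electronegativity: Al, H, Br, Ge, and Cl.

Cl, Br, H, Ge, Al

H is in period 1, group 1; Al is in period 3, group 13; Cl is in period 3, group 17; Ge is in period 4, group 14; Br is in period 4, group 17.
EN rises left→right (higher Z_eff, smaller atoms) and falls top→bottom (larger, more shielded atoms).
Neither a single period nor a single group — weigh both effects.
Ge > Al: period and group pull opposite ways; the across-period shift dominates (2.01 vs 1.61).
H > Ge: the two effects oppose for this pair; the down-group effect wins (2.20 vs 2.01).
Br > H: period and group pull opposite ways; the across-period shift dominates (2.96 vs 2.20).
Cl > Br: Cl sits above Br in group 17, so the down-group effect alone puts Cl higher.
For reference (Pauling): H 2.20, Al 1.61, Cl 3.16, Ge 2.01, Br 2.96.
So from highest to lowest: Cl > Br > H > Ge > Al.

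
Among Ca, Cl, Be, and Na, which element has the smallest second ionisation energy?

Ca

Consider each +1 ion: Ca⁺ still has 1 valence electron; Cl⁺ still has 6 valence electrons; Be⁺ still has 1 valence electron; Na⁺ is the bare [Ne] core.
Breaking into a closed-shell core is much more expensive than removing a leftover valence electron — Na has the largest IE_2 here.
Valence configurations: Ca⁺ [Ar]4s¹, Cl⁺ [Ne]3s²3p⁴, Be⁺ [He]2s¹.
Tabulated IE_2 (kJ/mol): Ca 1145, Cl 2298, Be 1757, Na 4562.
Hence IE_2: Ca < Be < Cl < Na.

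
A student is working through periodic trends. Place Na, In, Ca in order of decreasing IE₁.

Ca > In > Na

Na is in period 3, group 1; Ca is in period 4, group 2; In is in period 5, group 13.
Across a period the outer electron is held more tightly (higher IE₁); down a group it sits in a higher shell, more shielded, and comes off more easily.
These sit on a diagonal, where the across-period and down-group effects partly cancel.
In > Na: the two effects oppose for this pair; the across-period effect wins (558 vs 496 kJ/mol).
Ca > In: the two effects oppose for this pair; the down-group effect wins (590 vs 558 kJ/mol).
Approximate values (kJ/mol): Na 496, Ca 590, In 558.
So from highest to lowest: Ca > In > Na.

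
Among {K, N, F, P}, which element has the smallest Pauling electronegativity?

K

Electronegativity increases across a period and decreases down a group, tracking effective nuclear charge and atomic size.
Here both period and group differ, so the two effects have to be weighed against each other.
P > K: both effects reinforce here, so P is clearly the higher of the two.
N > P: they share group 15; the group trend gives N the larger value.
F > N: both are in period 2; the period trend gives F the larger value.
Approximate values (Pauling): N 3.04, F 3.98, P 2.19, K 0.82.
The smallest Pauling electronegativity among these belongs to K.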